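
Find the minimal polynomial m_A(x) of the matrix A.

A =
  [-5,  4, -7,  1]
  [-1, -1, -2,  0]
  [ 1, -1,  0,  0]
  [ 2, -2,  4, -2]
x^3 + 6*x^2 + 12*x + 8

The characteristic polynomial is χ_A(x) = (x + 2)^4, so the eigenvalues are known. The minimal polynomial is
  m_A(x) = Π_λ (x − λ)^{k_λ}
where k_λ is the size of the *largest* Jordan block for λ (equivalently, the smallest k with (A − λI)^k v = 0 for every generalised eigenvector v of λ).

  λ = -2: largest Jordan block has size 3, contributing (x + 2)^3

So m_A(x) = (x + 2)^3 = x^3 + 6*x^2 + 12*x + 8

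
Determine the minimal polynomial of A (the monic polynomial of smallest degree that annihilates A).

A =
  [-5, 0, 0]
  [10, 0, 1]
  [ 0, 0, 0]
x^3 + 5*x^2

The characteristic polynomial is χ_A(x) = x^2*(x + 5), so the eigenvalues are known. The minimal polynomial is
  m_A(x) = Π_λ (x − λ)^{k_λ}
where k_λ is the size of the *largest* Jordan block for λ (equivalently, the smallest k with (A − λI)^k v = 0 for every generalised eigenvector v of λ).

  λ = -5: largest Jordan block has size 1, contributing (x + 5)
  λ = 0: largest Jordan block has size 2, contributing (x − 0)^2

So m_A(x) = x^2*(x + 5) = x^3 + 5*x^2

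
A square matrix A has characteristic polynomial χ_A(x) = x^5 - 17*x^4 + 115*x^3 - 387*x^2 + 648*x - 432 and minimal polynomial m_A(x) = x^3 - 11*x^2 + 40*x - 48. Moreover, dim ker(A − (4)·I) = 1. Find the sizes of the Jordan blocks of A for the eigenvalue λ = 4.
Block sizes for λ = 4: [2]

Step 1 — from the characteristic polynomial, algebraic multiplicity of λ = 4 is 2. From dim ker(A − (4)·I) = 1, there are exactly 1 Jordan blocks for λ = 4.
Step 2 — from the minimal polynomial, the factor (x − 4)^2 tells us the largest block for λ = 4 has size 2.
Step 3 — with total size 2, 1 blocks, and largest block 2, the block sizes (in nonincreasing order) are [2].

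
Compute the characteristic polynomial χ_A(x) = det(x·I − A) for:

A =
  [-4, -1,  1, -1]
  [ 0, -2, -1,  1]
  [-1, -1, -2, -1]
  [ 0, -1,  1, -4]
x^4 + 12*x^3 + 54*x^2 + 108*x + 81

Expanding det(x·I − A) (e.g. by cofactor expansion or by noting that A is similar to its Jordan form J, which has the same characteristic polynomial as A) gives
  χ_A(x) = x^4 + 12*x^3 + 54*x^2 + 108*x + 81
which factors as (x + 3)^4. The eigenvalues (with algebraic multiplicities) are λ = -3 with multiplicity 4.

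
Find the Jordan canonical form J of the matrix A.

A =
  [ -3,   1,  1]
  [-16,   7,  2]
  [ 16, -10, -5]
J_2(-3) ⊕ J_1(5)

The characteristic polynomial is
  det(x·I − A) = x^3 + x^2 - 21*x - 45 = (x - 5)*(x + 3)^2

Eigenvalues and multiplicities (the geometric multiplicity of λ is n − rank(A − λI), which equals the number of Jordan blocks for λ):
  λ = -3: algebraic multiplicity = 2, geometric multiplicity = 1
  λ = 5: algebraic multiplicity = 1, geometric multiplicity = 1

Determining the block sizes for each eigenvalue:
  λ = -3: one block (gm = 1), so the single block has size am = 2 → block sizes [2]
  λ = 5: one block (gm = 1), so the single block has size am = 1 → block sizes [1]

Assembling the blocks gives a Jordan form
J =
  [-3,  1, 0]
  [ 0, -3, 0]
  [ 0,  0, 5]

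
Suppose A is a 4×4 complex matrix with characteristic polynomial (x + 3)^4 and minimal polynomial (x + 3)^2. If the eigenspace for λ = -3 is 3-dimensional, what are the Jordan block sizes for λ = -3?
Block sizes for λ = -3: [2, 1, 1]

Step 1 — from the characteristic polynomial, algebraic multiplicity of λ = -3 is 4. From dim ker(A − (-3)·I) = 3, there are exactly 3 Jordan blocks for λ = -3.
Step 2 — from the minimal polynomial, the factor (x + 3)^2 tells us the largest block for λ = -3 has size 2.
Step 3 — with total size 4, 3 blocks, and largest block 2, the block sizes (in nonincreasing order) are [2, 1, 1].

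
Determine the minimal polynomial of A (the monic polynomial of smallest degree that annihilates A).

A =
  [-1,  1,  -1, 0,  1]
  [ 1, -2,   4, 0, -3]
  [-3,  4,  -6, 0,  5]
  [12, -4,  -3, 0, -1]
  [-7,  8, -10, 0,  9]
x^3

The characteristic polynomial is χ_A(x) = x^5, so the eigenvalues are known. The minimal polynomial is
  m_A(x) = Π_λ (x − λ)^{k_λ}
where k_λ is the size of the *largest* Jordan block for λ (equivalently, the smallest k with (A − λI)^k v = 0 for every generalised eigenvector v of λ).

  λ = 0: largest Jordan block has size 3, contributing (x − 0)^3

So m_A(x) = x^3 = x^3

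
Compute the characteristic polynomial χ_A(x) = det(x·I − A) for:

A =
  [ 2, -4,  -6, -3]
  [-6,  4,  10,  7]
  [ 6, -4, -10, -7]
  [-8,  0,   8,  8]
x^4 - 4*x^3

Expanding det(x·I − A) (e.g. by cofactor expansion or by noting that A is similar to its Jordan form J, which has the same characteristic polynomial as A) gives
  χ_A(x) = x^4 - 4*x^3
which factors as x^3*(x - 4). The eigenvalues (with algebraic multiplicities) are λ = 0 with multiplicity 3, λ = 4 with multiplicity 1.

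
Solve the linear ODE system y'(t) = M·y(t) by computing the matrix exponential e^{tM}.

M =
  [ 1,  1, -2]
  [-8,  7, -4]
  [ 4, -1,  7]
e^{tM} =
  [-4*t*exp(5*t) + exp(5*t), t*exp(5*t), -2*t*exp(5*t)]
  [-8*t*exp(5*t), 2*t*exp(5*t) + exp(5*t), -4*t*exp(5*t)]
  [4*t*exp(5*t), -t*exp(5*t), 2*t*exp(5*t) + exp(5*t)]

Strategy: write M = P · J · P⁻¹ where J is a Jordan canonical form, so e^{tM} = P · e^{tJ} · P⁻¹, and e^{tJ} can be computed block-by-block.

M has Jordan form
J =
  [5, 1, 0]
  [0, 5, 0]
  [0, 0, 5]
(up to reordering of blocks).

Per-block formulas:
  For a 2×2 Jordan block J_2(5): exp(t · J_2(5)) = e^(5t)·(I + t·N), where N is the 2×2 nilpotent shift.
  For a 1×1 block at λ = 5: exp(t · [5]) = [e^(5t)].

After assembling e^{tJ} and conjugating by P, we get:

e^{tM} =
  [-4*t*exp(5*t) + exp(5*t), t*exp(5*t), -2*t*exp(5*t)]
  [-8*t*exp(5*t), 2*t*exp(5*t) + exp(5*t), -4*t*exp(5*t)]
  [4*t*exp(5*t), -t*exp(5*t), 2*t*exp(5*t) + exp(5*t)]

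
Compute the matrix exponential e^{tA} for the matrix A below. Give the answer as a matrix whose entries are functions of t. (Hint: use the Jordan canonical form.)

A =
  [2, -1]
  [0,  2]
e^{tA} =
  [exp(2*t), -t*exp(2*t)]
  [0, exp(2*t)]

Strategy: write A = P · J · P⁻¹ where J is a Jordan canonical form, so e^{tA} = P · e^{tJ} · P⁻¹, and e^{tJ} can be computed block-by-block.

A has Jordan form
J =
  [2, 1]
  [0, 2]
(up to reordering of blocks).

Per-block formulas:
  For a 2×2 Jordan block J_2(2): exp(t · J_2(2)) = e^(2t)·(I + t·N), where N is the 2×2 nilpotent shift.

After assembling e^{tJ} and conjugating by P, we get:

e^{tA} =
  [exp(2*t), -t*exp(2*t)]
  [0, exp(2*t)]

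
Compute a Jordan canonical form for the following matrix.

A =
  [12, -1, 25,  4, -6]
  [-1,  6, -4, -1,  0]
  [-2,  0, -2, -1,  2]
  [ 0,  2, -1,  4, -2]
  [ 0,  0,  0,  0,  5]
J_2(5) ⊕ J_2(5) ⊕ J_1(5)

The characteristic polynomial is
  det(x·I − A) = x^5 - 25*x^4 + 250*x^3 - 1250*x^2 + 3125*x - 3125 = (x - 5)^5

Eigenvalues and multiplicities (the geometric multiplicity of λ is n − rank(A − λI), which equals the number of Jordan blocks for λ):
  λ = 5: algebraic multiplicity = 5, geometric multiplicity = 3

Determining the block sizes for each eigenvalue:
  λ = 5: with am = 5 and gm = 3, the partition is not yet determined (e.g. several partitions of 5 into 3 parts exist). Let N = A − (5)·I. Computing rank(N^1) = 2, rank(N^2) = 0; the number of blocks of size ≥ j is rank(N^{j−1}) − rank(N^j), giving [3, 2]. So we have 2 block(s) of size 2, 1 block(s) of size 1 → block sizes [2, 2, 1]

Assembling the blocks gives a Jordan form
J =
  [5, 1, 0, 0, 0]
  [0, 5, 0, 0, 0]
  [0, 0, 5, 1, 0]
  [0, 0, 0, 5, 0]
  [0, 0, 0, 0, 5]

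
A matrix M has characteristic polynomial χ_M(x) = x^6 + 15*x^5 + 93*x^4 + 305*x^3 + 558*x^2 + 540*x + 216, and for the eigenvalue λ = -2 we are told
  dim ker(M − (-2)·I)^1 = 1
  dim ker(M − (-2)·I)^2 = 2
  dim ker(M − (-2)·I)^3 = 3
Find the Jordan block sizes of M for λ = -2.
Block sizes for λ = -2: [3]

From the dimensions of kernels of powers, the number of Jordan blocks of size at least j is d_j − d_{j−1} where d_j = dim ker(N^j) (with d_0 = 0). Computing the differences gives [1, 1, 1].
The number of blocks of size exactly k is (#blocks of size ≥ k) − (#blocks of size ≥ k + 1), so the partition is: 1 block(s) of size 3.
In nonincreasing order the block sizes are [3].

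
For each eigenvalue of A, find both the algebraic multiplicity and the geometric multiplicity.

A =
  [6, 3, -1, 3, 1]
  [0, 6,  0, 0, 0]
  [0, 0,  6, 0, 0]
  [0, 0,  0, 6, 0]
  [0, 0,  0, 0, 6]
λ = 6: alg = 5, geom = 4

Step 1 — factor the characteristic polynomial to read off the algebraic multiplicities:
  χ_A(x) = (x - 6)^5

Step 2 — compute geometric multiplicities via the rank-nullity identity g(λ) = n − rank(A − λI):
  rank(A − (6)·I) = 1, so dim ker(A − (6)·I) = n − 1 = 4

Summary:
  λ = 6: algebraic multiplicity = 5, geometric multiplicity = 4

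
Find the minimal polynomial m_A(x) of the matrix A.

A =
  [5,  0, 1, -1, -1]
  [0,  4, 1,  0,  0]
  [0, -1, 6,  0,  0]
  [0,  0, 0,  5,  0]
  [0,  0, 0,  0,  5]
x^3 - 15*x^2 + 75*x - 125

The characteristic polynomial is χ_A(x) = (x - 5)^5, so the eigenvalues are known. The minimal polynomial is
  m_A(x) = Π_λ (x − λ)^{k_λ}
where k_λ is the size of the *largest* Jordan block for λ (equivalently, the smallest k with (A − λI)^k v = 0 for every generalised eigenvector v of λ).

  λ = 5: largest Jordan block has size 3, contributing (x − 5)^3

So m_A(x) = (x - 5)^3 = x^3 - 15*x^2 + 75*x - 125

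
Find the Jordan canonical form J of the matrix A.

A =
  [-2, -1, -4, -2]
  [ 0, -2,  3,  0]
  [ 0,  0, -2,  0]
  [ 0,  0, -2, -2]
J_3(-2) ⊕ J_1(-2)

The characteristic polynomial is
  det(x·I − A) = x^4 + 8*x^3 + 24*x^2 + 32*x + 16 = (x + 2)^4

Eigenvalues and multiplicities (the geometric multiplicity of λ is n − rank(A − λI), which equals the number of Jordan blocks for λ):
  λ = -2: algebraic multiplicity = 4, geometric multiplicity = 2

Determining the block sizes for each eigenvalue:
  λ = -2: with am = 4 and gm = 2, the partition is not yet determined (e.g. several partitions of 4 into 2 parts exist). Let N = A − (-2)·I. Computing rank(N^1) = 2, rank(N^2) = 1, rank(N^3) = 0; the number of blocks of size ≥ j is rank(N^{j−1}) − rank(N^j), giving [2, 1, 1]. So we have 1 block(s) of size 3, 1 block(s) of size 1 → block sizes [3, 1]

Assembling the blocks gives a Jordan form
J =
  [-2,  1,  0,  0]
  [ 0, -2,  1,  0]
  [ 0,  0, -2,  0]
  [ 0,  0,  0, -2]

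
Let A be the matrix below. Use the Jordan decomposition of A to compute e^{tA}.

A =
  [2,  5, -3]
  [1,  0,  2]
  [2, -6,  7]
e^{tA} =
  [-t*exp(3*t) + exp(3*t), -t^2*exp(3*t) + 5*t*exp(3*t), t^2*exp(3*t)/2 - 3*t*exp(3*t)]
  [t*exp(3*t), t^2*exp(3*t) - 3*t*exp(3*t) + exp(3*t), -t^2*exp(3*t)/2 + 2*t*exp(3*t)]
  [2*t*exp(3*t), 2*t^2*exp(3*t) - 6*t*exp(3*t), -t^2*exp(3*t) + 4*t*exp(3*t) + exp(3*t)]

Strategy: write A = P · J · P⁻¹ where J is a Jordan canonical form, so e^{tA} = P · e^{tJ} · P⁻¹, and e^{tJ} can be computed block-by-block.

A has Jordan form
J =
  [3, 1, 0]
  [0, 3, 1]
  [0, 0, 3]
(up to reordering of blocks).

Per-block formulas:
  For a 3×3 Jordan block J_3(3): exp(t · J_3(3)) = e^(3t)·(I + t·N + (t^2/2)·N^2), where N is the 3×3 nilpotent shift.

After assembling e^{tJ} and conjugating by P, we get:

e^{tA} =
  [-t*exp(3*t) + exp(3*t), -t^2*exp(3*t) + 5*t*exp(3*t), t^2*exp(3*t)/2 - 3*t*exp(3*t)]
  [t*exp(3*t), t^2*exp(3*t) - 3*t*exp(3*t) + exp(3*t), -t^2*exp(3*t)/2 + 2*t*exp(3*t)]
  [2*t*exp(3*t), 2*t^2*exp(3*t) - 6*t*exp(3*t), -t^2*exp(3*t) + 4*t*exp(3*t) + exp(3*t)]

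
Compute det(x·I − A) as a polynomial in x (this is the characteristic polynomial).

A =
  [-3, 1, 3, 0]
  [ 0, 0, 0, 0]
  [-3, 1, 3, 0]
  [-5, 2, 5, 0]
x^4

Expanding det(x·I − A) (e.g. by cofactor expansion or by noting that A is similar to its Jordan form J, which has the same characteristic polynomial as A) gives
  χ_A(x) = x^4
which factors as x^4. The eigenvalues (with algebraic multiplicities) are λ = 0 with multiplicity 4.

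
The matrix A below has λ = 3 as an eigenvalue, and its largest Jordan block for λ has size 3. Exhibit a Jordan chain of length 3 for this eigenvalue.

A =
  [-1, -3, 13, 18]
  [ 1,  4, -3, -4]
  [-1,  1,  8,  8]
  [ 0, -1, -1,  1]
A Jordan chain for λ = 3 of length 3:
v_1 = (4, -1, 1, 0)ᵀ
v_2 = (-3, 1, 1, -1)ᵀ
v_3 = (0, 1, 0, 0)ᵀ

Let N = A − (3)·I. We want v_3 with N^3 v_3 = 0 but N^2 v_3 ≠ 0; then v_{j-1} := N · v_j for j = 3, …, 2.

Pick v_3 = (0, 1, 0, 0)ᵀ.
Then v_2 = N · v_3 = (-3, 1, 1, -1)ᵀ.
Then v_1 = N · v_2 = (4, -1, 1, 0)ᵀ.

Sanity check: (A − (3)·I) v_1 = (0, 0, 0, 0)ᵀ = 0. ✓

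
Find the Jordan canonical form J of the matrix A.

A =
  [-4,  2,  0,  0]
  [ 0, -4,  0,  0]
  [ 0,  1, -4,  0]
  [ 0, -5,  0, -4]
J_2(-4) ⊕ J_1(-4) ⊕ J_1(-4)

The characteristic polynomial is
  det(x·I − A) = x^4 + 16*x^3 + 96*x^2 + 256*x + 256 = (x + 4)^4

Eigenvalues and multiplicities (the geometric multiplicity of λ is n − rank(A − λI), which equals the number of Jordan blocks for λ):
  λ = -4: algebraic multiplicity = 4, geometric multiplicity = 3

Determining the block sizes for each eigenvalue:
  λ = -4: 3 blocks summing to 4 forces exactly one block of size 2 and the rest size 1 → block sizes [2, 1, 1]

Assembling the blocks gives a Jordan form
J =
  [-4,  1,  0,  0]
  [ 0, -4,  0,  0]
  [ 0,  0, -4,  0]
  [ 0,  0,  0, -4]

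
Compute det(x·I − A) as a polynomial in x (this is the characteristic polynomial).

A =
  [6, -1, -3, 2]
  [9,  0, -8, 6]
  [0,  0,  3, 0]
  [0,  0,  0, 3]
x^4 - 12*x^3 + 54*x^2 - 108*x + 81

Expanding det(x·I − A) (e.g. by cofactor expansion or by noting that A is similar to its Jordan form J, which has the same characteristic polynomial as A) gives
  χ_A(x) = x^4 - 12*x^3 + 54*x^2 - 108*x + 81
which factors as (x - 3)^4. The eigenvalues (with algebraic multiplicities) are λ = 3 with multiplicity 4.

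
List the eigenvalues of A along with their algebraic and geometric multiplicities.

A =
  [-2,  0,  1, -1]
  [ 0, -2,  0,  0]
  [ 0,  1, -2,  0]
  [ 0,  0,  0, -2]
λ = -2: alg = 4, geom = 2

Step 1 — factor the characteristic polynomial to read off the algebraic multiplicities:
  χ_A(x) = (x + 2)^4

Step 2 — compute geometric multiplicities via the rank-nullity identity g(λ) = n − rank(A − λI):
  rank(A − (-2)·I) = 2, so dim ker(A − (-2)·I) = n − 2 = 2

Summary:
  λ = -2: algebraic multiplicity = 4, geometric multiplicity = 2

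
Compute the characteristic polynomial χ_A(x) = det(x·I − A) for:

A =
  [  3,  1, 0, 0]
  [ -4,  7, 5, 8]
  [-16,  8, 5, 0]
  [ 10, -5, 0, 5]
x^4 - 20*x^3 + 150*x^2 - 500*x + 625

Expanding det(x·I − A) (e.g. by cofactor expansion or by noting that A is similar to its Jordan form J, which has the same characteristic polynomial as A) gives
  χ_A(x) = x^4 - 20*x^3 + 150*x^2 - 500*x + 625
which factors as (x - 5)^4. The eigenvalues (with algebraic multiplicities) are λ = 5 with multiplicity 4.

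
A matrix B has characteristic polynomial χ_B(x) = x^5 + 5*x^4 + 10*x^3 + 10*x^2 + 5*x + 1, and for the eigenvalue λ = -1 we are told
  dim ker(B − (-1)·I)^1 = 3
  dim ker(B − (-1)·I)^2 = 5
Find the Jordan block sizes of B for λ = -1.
Block sizes for λ = -1: [2, 2, 1]

From the dimensions of kernels of powers, the number of Jordan blocks of size at least j is d_j − d_{j−1} where d_j = dim ker(N^j) (with d_0 = 0). Computing the differences gives [3, 2].
The number of blocks of size exactly k is (#blocks of size ≥ k) − (#blocks of size ≥ k + 1), so the partition is: 1 block(s) of size 1, 2 block(s) of size 2.
In nonincreasing order the block sizes are [2, 2, 1].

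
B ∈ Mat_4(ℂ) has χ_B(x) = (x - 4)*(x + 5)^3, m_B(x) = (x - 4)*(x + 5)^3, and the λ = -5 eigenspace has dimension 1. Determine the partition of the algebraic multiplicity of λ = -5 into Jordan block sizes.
Block sizes for λ = -5: [3]

Step 1 — from the characteristic polynomial, algebraic multiplicity of λ = -5 is 3. From dim ker(B − (-5)·I) = 1, there are exactly 1 Jordan blocks for λ = -5.
Step 2 — from the minimal polynomial, the factor (x + 5)^3 tells us the largest block for λ = -5 has size 3.
Step 3 — with total size 3, 1 blocks, and largest block 3, the block sizes (in nonincreasing order) are [3].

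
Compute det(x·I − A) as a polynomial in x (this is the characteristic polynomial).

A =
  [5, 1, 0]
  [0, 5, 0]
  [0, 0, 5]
x^3 - 15*x^2 + 75*x - 125

Expanding det(x·I − A) (e.g. by cofactor expansion or by noting that A is similar to its Jordan form J, which has the same characteristic polynomial as A) gives
  χ_A(x) = x^3 - 15*x^2 + 75*x - 125
which factors as (x - 5)^3. The eigenvalues (with algebraic multiplicities) are λ = 5 with multiplicity 3.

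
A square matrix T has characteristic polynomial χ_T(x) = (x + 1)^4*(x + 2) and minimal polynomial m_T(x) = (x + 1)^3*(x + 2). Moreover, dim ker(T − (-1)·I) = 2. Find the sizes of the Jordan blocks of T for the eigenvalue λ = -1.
Block sizes for λ = -1: [3, 1]

Step 1 — from the characteristic polynomial, algebraic multiplicity of λ = -1 is 4. From dim ker(T − (-1)·I) = 2, there are exactly 2 Jordan blocks for λ = -1.
Step 2 — from the minimal polynomial, the factor (x + 1)^3 tells us the largest block for λ = -1 has size 3.
Step 3 — with total size 4, 2 blocks, and largest block 3, the block sizes (in nonincreasing order) are [3, 1].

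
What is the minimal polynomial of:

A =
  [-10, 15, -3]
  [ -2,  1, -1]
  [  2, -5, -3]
x^2 + 8*x + 16

The characteristic polynomial is χ_A(x) = (x + 4)^3, so the eigenvalues are known. The minimal polynomial is
  m_A(x) = Π_λ (x − λ)^{k_λ}
where k_λ is the size of the *largest* Jordan block for λ (equivalently, the smallest k with (A − λI)^k v = 0 for every generalised eigenvector v of λ).

  λ = -4: largest Jordan block has size 2, contributing (x + 4)^2

So m_A(x) = (x + 4)^2 = x^2 + 8*x + 16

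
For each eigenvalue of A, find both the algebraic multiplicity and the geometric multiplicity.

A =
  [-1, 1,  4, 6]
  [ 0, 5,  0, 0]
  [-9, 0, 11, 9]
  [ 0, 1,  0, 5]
λ = 5: alg = 4, geom = 2

Step 1 — factor the characteristic polynomial to read off the algebraic multiplicities:
  χ_A(x) = (x - 5)^4

Step 2 — compute geometric multiplicities via the rank-nullity identity g(λ) = n − rank(A − λI):
  rank(A − (5)·I) = 2, so dim ker(A − (5)·I) = n − 2 = 2

Summary:
  λ = 5: algebraic multiplicity = 4, geometric multiplicity = 2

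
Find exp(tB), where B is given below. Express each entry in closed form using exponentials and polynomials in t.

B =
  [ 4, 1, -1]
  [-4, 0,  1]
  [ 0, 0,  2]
e^{tB} =
  [2*t*exp(2*t) + exp(2*t), t*exp(2*t), -t^2*exp(2*t)/2 - t*exp(2*t)]
  [-4*t*exp(2*t), -2*t*exp(2*t) + exp(2*t), t^2*exp(2*t) + t*exp(2*t)]
  [0, 0, exp(2*t)]

Strategy: write B = P · J · P⁻¹ where J is a Jordan canonical form, so e^{tB} = P · e^{tJ} · P⁻¹, and e^{tJ} can be computed block-by-block.

B has Jordan form
J =
  [2, 1, 0]
  [0, 2, 1]
  [0, 0, 2]
(up to reordering of blocks).

Per-block formulas:
  For a 3×3 Jordan block J_3(2): exp(t · J_3(2)) = e^(2t)·(I + t·N + (t^2/2)·N^2), where N is the 3×3 nilpotent shift.

After assembling e^{tJ} and conjugating by P, we get:

e^{tB} =
  [2*t*exp(2*t) + exp(2*t), t*exp(2*t), -t^2*exp(2*t)/2 - t*exp(2*t)]
  [-4*t*exp(2*t), -2*t*exp(2*t) + exp(2*t), t^2*exp(2*t) + t*exp(2*t)]
  [0, 0, exp(2*t)]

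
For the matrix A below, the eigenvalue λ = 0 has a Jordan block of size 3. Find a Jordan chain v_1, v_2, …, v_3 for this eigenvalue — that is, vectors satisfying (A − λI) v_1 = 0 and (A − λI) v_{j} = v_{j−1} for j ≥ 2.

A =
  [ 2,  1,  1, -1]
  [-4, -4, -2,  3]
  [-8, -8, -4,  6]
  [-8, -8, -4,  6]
A Jordan chain for λ = 0 of length 3:
v_1 = (-2, 4, 8, 8)ᵀ
v_2 = (1, -4, -8, -8)ᵀ
v_3 = (0, 1, 0, 0)ᵀ

Let N = A − (0)·I. We want v_3 with N^3 v_3 = 0 but N^2 v_3 ≠ 0; then v_{j-1} := N · v_j for j = 3, …, 2.

Pick v_3 = (0, 1, 0, 0)ᵀ.
Then v_2 = N · v_3 = (1, -4, -8, -8)ᵀ.
Then v_1 = N · v_2 = (-2, 4, 8, 8)ᵀ.

Sanity check: (A − (0)·I) v_1 = (0, 0, 0, 0)ᵀ = 0. ✓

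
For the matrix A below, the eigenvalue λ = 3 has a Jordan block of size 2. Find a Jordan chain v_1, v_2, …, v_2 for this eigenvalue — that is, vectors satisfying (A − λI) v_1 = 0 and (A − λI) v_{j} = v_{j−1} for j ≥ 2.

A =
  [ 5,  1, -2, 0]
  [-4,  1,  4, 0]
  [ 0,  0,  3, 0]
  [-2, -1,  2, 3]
A Jordan chain for λ = 3 of length 2:
v_1 = (2, -4, 0, -2)ᵀ
v_2 = (1, 0, 0, 0)ᵀ

Let N = A − (3)·I. We want v_2 with N^2 v_2 = 0 but N^1 v_2 ≠ 0; then v_{j-1} := N · v_j for j = 2, …, 2.

Pick v_2 = (1, 0, 0, 0)ᵀ.
Then v_1 = N · v_2 = (2, -4, 0, -2)ᵀ.

Sanity check: (A − (3)·I) v_1 = (0, 0, 0, 0)ᵀ = 0. ✓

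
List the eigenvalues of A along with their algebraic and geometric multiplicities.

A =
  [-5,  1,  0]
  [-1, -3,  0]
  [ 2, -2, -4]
λ = -4: alg = 3, geom = 2

Step 1 — factor the characteristic polynomial to read off the algebraic multiplicities:
  χ_A(x) = (x + 4)^3

Step 2 — compute geometric multiplicities via the rank-nullity identity g(λ) = n − rank(A − λI):
  rank(A − (-4)·I) = 1, so dim ker(A − (-4)·I) = n − 1 = 2

Summary:
  λ = -4: algebraic multiplicity = 3, geometric multiplicity = 2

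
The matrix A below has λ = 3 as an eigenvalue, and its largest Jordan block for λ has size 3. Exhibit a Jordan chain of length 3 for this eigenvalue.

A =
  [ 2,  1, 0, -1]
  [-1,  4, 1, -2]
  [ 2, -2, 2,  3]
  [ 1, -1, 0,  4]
A Jordan chain for λ = 3 of length 3:
v_1 = (-1, 0, 1, 1)ᵀ
v_2 = (-1, -1, 2, 1)ᵀ
v_3 = (1, 0, 0, 0)ᵀ

Let N = A − (3)·I. We want v_3 with N^3 v_3 = 0 but N^2 v_3 ≠ 0; then v_{j-1} := N · v_j for j = 3, …, 2.

Pick v_3 = (1, 0, 0, 0)ᵀ.
Then v_2 = N · v_3 = (-1, -1, 2, 1)ᵀ.
Then v_1 = N · v_2 = (-1, 0, 1, 1)ᵀ.

Sanity check: (A − (3)·I) v_1 = (0, 0, 0, 0)ᵀ = 0. ✓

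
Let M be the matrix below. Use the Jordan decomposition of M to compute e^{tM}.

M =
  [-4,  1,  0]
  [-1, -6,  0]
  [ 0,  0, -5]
e^{tM} =
  [t*exp(-5*t) + exp(-5*t), t*exp(-5*t), 0]
  [-t*exp(-5*t), -t*exp(-5*t) + exp(-5*t), 0]
  [0, 0, exp(-5*t)]

Strategy: write M = P · J · P⁻¹ where J is a Jordan canonical form, so e^{tM} = P · e^{tJ} · P⁻¹, and e^{tJ} can be computed block-by-block.

M has Jordan form
J =
  [-5,  1,  0]
  [ 0, -5,  0]
  [ 0,  0, -5]
(up to reordering of blocks).

Per-block formulas:
  For a 2×2 Jordan block J_2(-5): exp(t · J_2(-5)) = e^(-5t)·(I + t·N), where N is the 2×2 nilpotent shift.
  For a 1×1 block at λ = -5: exp(t · [-5]) = [e^(-5t)].

After assembling e^{tJ} and conjugating by P, we get:

e^{tM} =
  [t*exp(-5*t) + exp(-5*t), t*exp(-5*t), 0]
  [-t*exp(-5*t), -t*exp(-5*t) + exp(-5*t), 0]
  [0, 0, exp(-5*t)]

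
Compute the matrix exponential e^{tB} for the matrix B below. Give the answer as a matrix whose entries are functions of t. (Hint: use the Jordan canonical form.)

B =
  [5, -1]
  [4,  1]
e^{tB} =
  [2*t*exp(3*t) + exp(3*t), -t*exp(3*t)]
  [4*t*exp(3*t), -2*t*exp(3*t) + exp(3*t)]

Strategy: write B = P · J · P⁻¹ where J is a Jordan canonical form, so e^{tB} = P · e^{tJ} · P⁻¹, and e^{tJ} can be computed block-by-block.

B has Jordan form
J =
  [3, 1]
  [0, 3]
(up to reordering of blocks).

Per-block formulas:
  For a 2×2 Jordan block J_2(3): exp(t · J_2(3)) = e^(3t)·(I + t·N), where N is the 2×2 nilpotent shift.

After assembling e^{tJ} and conjugating by P, we get:

e^{tB} =
  [2*t*exp(3*t) + exp(3*t), -t*exp(3*t)]
  [4*t*exp(3*t), -2*t*exp(3*t) + exp(3*t)]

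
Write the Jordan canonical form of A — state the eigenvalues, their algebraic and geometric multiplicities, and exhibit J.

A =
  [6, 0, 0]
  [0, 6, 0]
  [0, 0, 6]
J_1(6) ⊕ J_1(6) ⊕ J_1(6)

The characteristic polynomial is
  det(x·I − A) = x^3 - 18*x^2 + 108*x - 216 = (x - 6)^3

Eigenvalues and multiplicities (the geometric multiplicity of λ is n − rank(A − λI), which equals the number of Jordan blocks for λ):
  λ = 6: algebraic multiplicity = 3, geometric multiplicity = 3

Determining the block sizes for each eigenvalue:
  λ = 6: gm = am = 3, so every block has size 1 → block sizes [1, 1, 1]

Assembling the blocks gives a Jordan form
J =
  [6, 0, 0]
  [0, 6, 0]
  [0, 0, 6]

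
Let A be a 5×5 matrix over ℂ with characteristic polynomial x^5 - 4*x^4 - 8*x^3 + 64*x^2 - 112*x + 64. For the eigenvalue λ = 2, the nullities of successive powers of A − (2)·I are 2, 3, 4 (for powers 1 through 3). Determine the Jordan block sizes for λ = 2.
Block sizes for λ = 2: [3, 1]

From the dimensions of kernels of powers, the number of Jordan blocks of size at least j is d_j − d_{j−1} where d_j = dim ker(N^j) (with d_0 = 0). Computing the differences gives [2, 1, 1].
The number of blocks of size exactly k is (#blocks of size ≥ k) − (#blocks of size ≥ k + 1), so the partition is: 1 block(s) of size 1, 1 block(s) of size 3.
In nonincreasing order the block sizes are [3, 1].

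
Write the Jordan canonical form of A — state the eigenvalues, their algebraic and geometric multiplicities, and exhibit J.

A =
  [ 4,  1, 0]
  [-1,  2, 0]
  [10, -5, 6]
J_2(3) ⊕ J_1(6)

The characteristic polynomial is
  det(x·I − A) = x^3 - 12*x^2 + 45*x - 54 = (x - 6)*(x - 3)^2

Eigenvalues and multiplicities (the geometric multiplicity of λ is n − rank(A − λI), which equals the number of Jordan blocks for λ):
  λ = 3: algebraic multiplicity = 2, geometric multiplicity = 1
  λ = 6: algebraic multiplicity = 1, geometric multiplicity = 1

Determining the block sizes for each eigenvalue:
  λ = 3: one block (gm = 1), so the single block has size am = 2 → block sizes [2]
  λ = 6: one block (gm = 1), so the single block has size am = 1 → block sizes [1]

Assembling the blocks gives a Jordan form
J =
  [3, 1, 0]
  [0, 3, 0]
  [0, 0, 6]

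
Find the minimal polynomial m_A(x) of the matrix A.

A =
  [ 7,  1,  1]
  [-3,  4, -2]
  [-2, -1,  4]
x^3 - 15*x^2 + 75*x - 125

The characteristic polynomial is χ_A(x) = (x - 5)^3, so the eigenvalues are known. The minimal polynomial is
  m_A(x) = Π_λ (x − λ)^{k_λ}
where k_λ is the size of the *largest* Jordan block for λ (equivalently, the smallest k with (A − λI)^k v = 0 for every generalised eigenvector v of λ).

  λ = 5: largest Jordan block has size 3, contributing (x − 5)^3

So m_A(x) = (x - 5)^3 = x^3 - 15*x^2 + 75*x - 125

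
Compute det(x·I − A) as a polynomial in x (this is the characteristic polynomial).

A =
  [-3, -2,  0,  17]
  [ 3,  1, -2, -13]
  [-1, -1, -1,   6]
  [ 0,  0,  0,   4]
x^4 - x^3 - 9*x^2 - 11*x - 4

Expanding det(x·I − A) (e.g. by cofactor expansion or by noting that A is similar to its Jordan form J, which has the same characteristic polynomial as A) gives
  χ_A(x) = x^4 - x^3 - 9*x^2 - 11*x - 4
which factors as (x - 4)*(x + 1)^3. The eigenvalues (with algebraic multiplicities) are λ = -1 with multiplicity 3, λ = 4 with multiplicity 1.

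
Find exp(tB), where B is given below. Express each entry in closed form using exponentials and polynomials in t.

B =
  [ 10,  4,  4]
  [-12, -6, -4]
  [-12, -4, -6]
e^{tB} =
  [3*exp(2*t) - 2*exp(-2*t), exp(2*t) - exp(-2*t), exp(2*t) - exp(-2*t)]
  [-3*exp(2*t) + 3*exp(-2*t), -exp(2*t) + 2*exp(-2*t), -exp(2*t) + exp(-2*t)]
  [-3*exp(2*t) + 3*exp(-2*t), -exp(2*t) + exp(-2*t), -exp(2*t) + 2*exp(-2*t)]

Strategy: write B = P · J · P⁻¹ where J is a Jordan canonical form, so e^{tB} = P · e^{tJ} · P⁻¹, and e^{tJ} can be computed block-by-block.

B has Jordan form
J =
  [-2,  0, 0]
  [ 0, -2, 0]
  [ 0,  0, 2]
(up to reordering of blocks).

Per-block formulas:
  For a 1×1 block at λ = -2: exp(t · [-2]) = [e^(-2t)].
  For a 1×1 block at λ = 2: exp(t · [2]) = [e^(2t)].

After assembling e^{tJ} and conjugating by P, we get:

e^{tB} =
  [3*exp(2*t) - 2*exp(-2*t), exp(2*t) - exp(-2*t), exp(2*t) - exp(-2*t)]
  [-3*exp(2*t) + 3*exp(-2*t), -exp(2*t) + 2*exp(-2*t), -exp(2*t) + exp(-2*t)]
  [-3*exp(2*t) + 3*exp(-2*t), -exp(2*t) + exp(-2*t), -exp(2*t) + 2*exp(-2*t)]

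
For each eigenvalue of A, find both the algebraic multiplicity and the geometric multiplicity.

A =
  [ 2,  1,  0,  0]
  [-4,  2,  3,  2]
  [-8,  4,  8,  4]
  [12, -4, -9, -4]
λ = 2: alg = 4, geom = 2

Step 1 — factor the characteristic polynomial to read off the algebraic multiplicities:
  χ_A(x) = (x - 2)^4

Step 2 — compute geometric multiplicities via the rank-nullity identity g(λ) = n − rank(A − λI):
  rank(A − (2)·I) = 2, so dim ker(A − (2)·I) = n − 2 = 2

Summary:
  λ = 2: algebraic multiplicity = 4, geometric multiplicity = 2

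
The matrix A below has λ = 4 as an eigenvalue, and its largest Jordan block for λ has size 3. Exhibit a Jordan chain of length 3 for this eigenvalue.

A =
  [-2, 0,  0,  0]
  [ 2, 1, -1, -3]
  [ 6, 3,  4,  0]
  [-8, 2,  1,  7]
A Jordan chain for λ = 4 of length 3:
v_1 = (0, 0, -9, 3)ᵀ
v_2 = (0, -3, 3, 2)ᵀ
v_3 = (0, 1, 0, 0)ᵀ

Let N = A − (4)·I. We want v_3 with N^3 v_3 = 0 but N^2 v_3 ≠ 0; then v_{j-1} := N · v_j for j = 3, …, 2.

Pick v_3 = (0, 1, 0, 0)ᵀ.
Then v_2 = N · v_3 = (0, -3, 3, 2)ᵀ.
Then v_1 = N · v_2 = (0, 0, -9, 3)ᵀ.

Sanity check: (A − (4)·I) v_1 = (0, 0, 0, 0)ᵀ = 0. ✓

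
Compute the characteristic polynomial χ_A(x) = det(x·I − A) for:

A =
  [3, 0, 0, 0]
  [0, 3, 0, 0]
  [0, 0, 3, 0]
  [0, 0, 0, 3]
x^4 - 12*x^3 + 54*x^2 - 108*x + 81

Expanding det(x·I − A) (e.g. by cofactor expansion or by noting that A is similar to its Jordan form J, which has the same characteristic polynomial as A) gives
  χ_A(x) = x^4 - 12*x^3 + 54*x^2 - 108*x + 81
which factors as (x - 3)^4. The eigenvalues (with algebraic multiplicities) are λ = 3 with multiplicity 4.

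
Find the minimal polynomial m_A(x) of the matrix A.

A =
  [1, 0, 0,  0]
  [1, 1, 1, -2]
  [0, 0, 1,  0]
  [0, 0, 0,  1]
x^2 - 2*x + 1

The characteristic polynomial is χ_A(x) = (x - 1)^4, so the eigenvalues are known. The minimal polynomial is
  m_A(x) = Π_λ (x − λ)^{k_λ}
where k_λ is the size of the *largest* Jordan block for λ (equivalently, the smallest k with (A − λI)^k v = 0 for every generalised eigenvector v of λ).

  λ = 1: largest Jordan block has size 2, contributing (x − 1)^2

So m_A(x) = (x - 1)^2 = x^2 - 2*x + 1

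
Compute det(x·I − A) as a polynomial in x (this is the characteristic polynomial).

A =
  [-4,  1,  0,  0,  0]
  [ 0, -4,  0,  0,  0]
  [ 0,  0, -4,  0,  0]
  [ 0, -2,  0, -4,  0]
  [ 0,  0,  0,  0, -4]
x^5 + 20*x^4 + 160*x^3 + 640*x^2 + 1280*x + 1024

Expanding det(x·I − A) (e.g. by cofactor expansion or by noting that A is similar to its Jordan form J, which has the same characteristic polynomial as A) gives
  χ_A(x) = x^5 + 20*x^4 + 160*x^3 + 640*x^2 + 1280*x + 1024
which factors as (x + 4)^5. The eigenvalues (with algebraic multiplicities) are λ = -4 with multiplicity 5.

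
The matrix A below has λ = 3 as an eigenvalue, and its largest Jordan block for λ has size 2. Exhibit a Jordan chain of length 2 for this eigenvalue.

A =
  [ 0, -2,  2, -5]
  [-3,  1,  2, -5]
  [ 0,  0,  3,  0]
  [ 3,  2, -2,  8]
A Jordan chain for λ = 3 of length 2:
v_1 = (-3, -3, 0, 3)ᵀ
v_2 = (1, 0, 0, 0)ᵀ

Let N = A − (3)·I. We want v_2 with N^2 v_2 = 0 but N^1 v_2 ≠ 0; then v_{j-1} := N · v_j for j = 2, …, 2.

Pick v_2 = (1, 0, 0, 0)ᵀ.
Then v_1 = N · v_2 = (-3, -3, 0, 3)ᵀ.

Sanity check: (A − (3)·I) v_1 = (0, 0, 0, 0)ᵀ = 0. ✓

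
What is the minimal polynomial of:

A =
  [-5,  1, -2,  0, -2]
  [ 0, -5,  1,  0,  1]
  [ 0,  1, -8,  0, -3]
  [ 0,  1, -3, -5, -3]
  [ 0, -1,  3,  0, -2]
x^3 + 15*x^2 + 75*x + 125

The characteristic polynomial is χ_A(x) = (x + 5)^5, so the eigenvalues are known. The minimal polynomial is
  m_A(x) = Π_λ (x − λ)^{k_λ}
where k_λ is the size of the *largest* Jordan block for λ (equivalently, the smallest k with (A − λI)^k v = 0 for every generalised eigenvector v of λ).

  λ = -5: largest Jordan block has size 3, contributing (x + 5)^3

So m_A(x) = (x + 5)^3 = x^3 + 15*x^2 + 75*x + 125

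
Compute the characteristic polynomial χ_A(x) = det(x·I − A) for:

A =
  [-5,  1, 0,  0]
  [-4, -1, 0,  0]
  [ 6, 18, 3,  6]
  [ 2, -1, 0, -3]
x^4 + 6*x^3 - 54*x - 81

Expanding det(x·I − A) (e.g. by cofactor expansion or by noting that A is similar to its Jordan form J, which has the same characteristic polynomial as A) gives
  χ_A(x) = x^4 + 6*x^3 - 54*x - 81
which factors as (x - 3)*(x + 3)^3. The eigenvalues (with algebraic multiplicities) are λ = -3 with multiplicity 3, λ = 3 with multiplicity 1.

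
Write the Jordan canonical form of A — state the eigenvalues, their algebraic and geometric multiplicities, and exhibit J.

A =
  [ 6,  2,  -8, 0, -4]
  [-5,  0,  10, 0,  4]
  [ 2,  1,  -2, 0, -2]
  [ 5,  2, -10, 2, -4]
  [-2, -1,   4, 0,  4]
J_3(2) ⊕ J_1(2) ⊕ J_1(2)

The characteristic polynomial is
  det(x·I − A) = x^5 - 10*x^4 + 40*x^3 - 80*x^2 + 80*x - 32 = (x - 2)^5

Eigenvalues and multiplicities (the geometric multiplicity of λ is n − rank(A − λI), which equals the number of Jordan blocks for λ):
  λ = 2: algebraic multiplicity = 5, geometric multiplicity = 3

Determining the block sizes for each eigenvalue:
  λ = 2: with am = 5 and gm = 3, the partition is not yet determined (e.g. several partitions of 5 into 3 parts exist). Let N = A − (2)·I. Computing rank(N^1) = 2, rank(N^2) = 1, rank(N^3) = 0; the number of blocks of size ≥ j is rank(N^{j−1}) − rank(N^j), giving [3, 1, 1]. So we have 1 block(s) of size 3, 2 block(s) of size 1 → block sizes [3, 1, 1]

Assembling the blocks gives a Jordan form
J =
  [2, 1, 0, 0, 0]
  [0, 2, 1, 0, 0]
  [0, 0, 2, 0, 0]
  [0, 0, 0, 2, 0]
  [0, 0, 0, 0, 2]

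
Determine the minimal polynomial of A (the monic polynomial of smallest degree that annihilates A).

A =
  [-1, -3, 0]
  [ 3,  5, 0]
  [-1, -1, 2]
x^2 - 4*x + 4

The characteristic polynomial is χ_A(x) = (x - 2)^3, so the eigenvalues are known. The minimal polynomial is
  m_A(x) = Π_λ (x − λ)^{k_λ}
where k_λ is the size of the *largest* Jordan block for λ (equivalently, the smallest k with (A − λI)^k v = 0 for every generalised eigenvector v of λ).

  λ = 2: largest Jordan block has size 2, contributing (x − 2)^2

So m_A(x) = (x - 2)^2 = x^2 - 4*x + 4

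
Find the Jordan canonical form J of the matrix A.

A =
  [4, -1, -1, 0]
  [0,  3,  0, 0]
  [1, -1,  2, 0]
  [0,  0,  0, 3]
J_2(3) ⊕ J_1(3) ⊕ J_1(3)

The characteristic polynomial is
  det(x·I − A) = x^4 - 12*x^3 + 54*x^2 - 108*x + 81 = (x - 3)^4

Eigenvalues and multiplicities (the geometric multiplicity of λ is n − rank(A − λI), which equals the number of Jordan blocks for λ):
  λ = 3: algebraic multiplicity = 4, geometric multiplicity = 3

Determining the block sizes for each eigenvalue:
  λ = 3: 3 blocks summing to 4 forces exactly one block of size 2 and the rest size 1 → block sizes [2, 1, 1]

Assembling the blocks gives a Jordan form
J =
  [3, 1, 0, 0]
  [0, 3, 0, 0]
  [0, 0, 3, 0]
  [0, 0, 0, 3]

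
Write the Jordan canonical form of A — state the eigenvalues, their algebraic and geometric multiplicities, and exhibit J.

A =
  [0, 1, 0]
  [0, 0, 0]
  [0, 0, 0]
J_2(0) ⊕ J_1(0)

The characteristic polynomial is
  det(x·I − A) = x^3

Eigenvalues and multiplicities (the geometric multiplicity of λ is n − rank(A − λI), which equals the number of Jordan blocks for λ):
  λ = 0: algebraic multiplicity = 3, geometric multiplicity = 2

Determining the block sizes for each eigenvalue:
  λ = 0: 2 blocks summing to 3 forces exactly one block of size 2 and the rest size 1 → block sizes [2, 1]

Assembling the blocks gives a Jordan form
J =
  [0, 1, 0]
  [0, 0, 0]
  [0, 0, 0]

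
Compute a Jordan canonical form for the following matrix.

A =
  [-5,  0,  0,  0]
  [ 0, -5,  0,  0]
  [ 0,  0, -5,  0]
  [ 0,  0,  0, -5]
J_1(-5) ⊕ J_1(-5) ⊕ J_1(-5) ⊕ J_1(-5)

The characteristic polynomial is
  det(x·I − A) = x^4 + 20*x^3 + 150*x^2 + 500*x + 625 = (x + 5)^4

Eigenvalues and multiplicities (the geometric multiplicity of λ is n − rank(A − λI), which equals the number of Jordan blocks for λ):
  λ = -5: algebraic multiplicity = 4, geometric multiplicity = 4

Determining the block sizes for each eigenvalue:
  λ = -5: gm = am = 4, so every block has size 1 → block sizes [1, 1, 1, 1]

Assembling the blocks gives a Jordan form
J =
  [-5,  0,  0,  0]
  [ 0, -5,  0,  0]
  [ 0,  0, -5,  0]
  [ 0,  0,  0, -5]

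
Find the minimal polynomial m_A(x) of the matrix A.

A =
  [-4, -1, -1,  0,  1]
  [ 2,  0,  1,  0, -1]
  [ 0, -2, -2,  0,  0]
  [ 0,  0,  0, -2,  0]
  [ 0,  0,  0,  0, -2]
x^3 + 6*x^2 + 12*x + 8

The characteristic polynomial is χ_A(x) = (x + 2)^5, so the eigenvalues are known. The minimal polynomial is
  m_A(x) = Π_λ (x − λ)^{k_λ}
where k_λ is the size of the *largest* Jordan block for λ (equivalently, the smallest k with (A − λI)^k v = 0 for every generalised eigenvector v of λ).

  λ = -2: largest Jordan block has size 3, contributing (x + 2)^3

So m_A(x) = (x + 2)^3 = x^3 + 6*x^2 + 12*x + 8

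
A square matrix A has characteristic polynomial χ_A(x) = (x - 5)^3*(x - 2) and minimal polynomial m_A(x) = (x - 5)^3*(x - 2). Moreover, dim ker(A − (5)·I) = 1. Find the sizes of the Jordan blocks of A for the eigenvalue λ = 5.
Block sizes for λ = 5: [3]

Step 1 — from the characteristic polynomial, algebraic multiplicity of λ = 5 is 3. From dim ker(A − (5)·I) = 1, there are exactly 1 Jordan blocks for λ = 5.
Step 2 — from the minimal polynomial, the factor (x − 5)^3 tells us the largest block for λ = 5 has size 3.
Step 3 — with total size 3, 1 blocks, and largest block 3, the block sizes (in nonincreasing order) are [3].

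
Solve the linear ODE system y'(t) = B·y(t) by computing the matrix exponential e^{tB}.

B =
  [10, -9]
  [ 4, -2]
e^{tB} =
  [6*t*exp(4*t) + exp(4*t), -9*t*exp(4*t)]
  [4*t*exp(4*t), -6*t*exp(4*t) + exp(4*t)]

Strategy: write B = P · J · P⁻¹ where J is a Jordan canonical form, so e^{tB} = P · e^{tJ} · P⁻¹, and e^{tJ} can be computed block-by-block.

B has Jordan form
J =
  [4, 1]
  [0, 4]
(up to reordering of blocks).

Per-block formulas:
  For a 2×2 Jordan block J_2(4): exp(t · J_2(4)) = e^(4t)·(I + t·N), where N is the 2×2 nilpotent shift.

After assembling e^{tJ} and conjugating by P, we get:

e^{tB} =
  [6*t*exp(4*t) + exp(4*t), -9*t*exp(4*t)]
  [4*t*exp(4*t), -6*t*exp(4*t) + exp(4*t)]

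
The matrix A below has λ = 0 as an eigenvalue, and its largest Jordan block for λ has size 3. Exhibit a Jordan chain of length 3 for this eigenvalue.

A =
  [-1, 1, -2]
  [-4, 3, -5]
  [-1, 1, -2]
A Jordan chain for λ = 0 of length 3:
v_1 = (-1, -3, -1)ᵀ
v_2 = (-1, -4, -1)ᵀ
v_3 = (1, 0, 0)ᵀ

Let N = A − (0)·I. We want v_3 with N^3 v_3 = 0 but N^2 v_3 ≠ 0; then v_{j-1} := N · v_j for j = 3, …, 2.

Pick v_3 = (1, 0, 0)ᵀ.
Then v_2 = N · v_3 = (-1, -4, -1)ᵀ.
Then v_1 = N · v_2 = (-1, -3, -1)ᵀ.

Sanity check: (A − (0)·I) v_1 = (0, 0, 0)ᵀ = 0. ✓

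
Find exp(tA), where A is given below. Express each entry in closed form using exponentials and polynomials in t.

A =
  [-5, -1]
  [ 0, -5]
e^{tA} =
  [exp(-5*t), -t*exp(-5*t)]
  [0, exp(-5*t)]

Strategy: write A = P · J · P⁻¹ where J is a Jordan canonical form, so e^{tA} = P · e^{tJ} · P⁻¹, and e^{tJ} can be computed block-by-block.

A has Jordan form
J =
  [-5,  1]
  [ 0, -5]
(up to reordering of blocks).

Per-block formulas:
  For a 2×2 Jordan block J_2(-5): exp(t · J_2(-5)) = e^(-5t)·(I + t·N), where N is the 2×2 nilpotent shift.

After assembling e^{tJ} and conjugating by P, we get:

e^{tA} =
  [exp(-5*t), -t*exp(-5*t)]
  [0, exp(-5*t)]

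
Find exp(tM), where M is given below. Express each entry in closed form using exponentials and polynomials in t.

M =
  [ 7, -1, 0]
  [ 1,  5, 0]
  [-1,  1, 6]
e^{tM} =
  [t*exp(6*t) + exp(6*t), -t*exp(6*t), 0]
  [t*exp(6*t), -t*exp(6*t) + exp(6*t), 0]
  [-t*exp(6*t), t*exp(6*t), exp(6*t)]

Strategy: write M = P · J · P⁻¹ where J is a Jordan canonical form, so e^{tM} = P · e^{tJ} · P⁻¹, and e^{tJ} can be computed block-by-block.

M has Jordan form
J =
  [6, 1, 0]
  [0, 6, 0]
  [0, 0, 6]
(up to reordering of blocks).

Per-block formulas:
  For a 1×1 block at λ = 6: exp(t · [6]) = [e^(6t)].
  For a 2×2 Jordan block J_2(6): exp(t · J_2(6)) = e^(6t)·(I + t·N), where N is the 2×2 nilpotent shift.

After assembling e^{tJ} and conjugating by P, we get:

e^{tM} =
  [t*exp(6*t) + exp(6*t), -t*exp(6*t), 0]
  [t*exp(6*t), -t*exp(6*t) + exp(6*t), 0]
  [-t*exp(6*t), t*exp(6*t), exp(6*t)]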